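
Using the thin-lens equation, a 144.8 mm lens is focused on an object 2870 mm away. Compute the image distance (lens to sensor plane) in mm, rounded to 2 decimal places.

152.49 mm

1/dᵢ = 1/f − 1/dₒ = 1/144.8 − 1/2870 = 0.0065576 mm⁻¹.
dᵢ = 1/0.0065576 ≈ 152.4938 mm.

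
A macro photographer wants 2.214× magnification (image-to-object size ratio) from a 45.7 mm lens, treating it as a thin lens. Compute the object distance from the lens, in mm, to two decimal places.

66.34 mm

With m = dᵢ/dₒ and 1/f = 1/dₒ + 1/dᵢ, substituting dᵢ = m·dₒ gives 1/f = (1 + 1/m)/dₒ, hence dₒ = f·(1 + 1/m).
dₒ = 45.7 × (1 + 1/2.214) = 45.7 × 1.45167 ≈ 66.341 mm.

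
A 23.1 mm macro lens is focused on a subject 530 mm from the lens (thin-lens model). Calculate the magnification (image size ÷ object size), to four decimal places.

0.0456×

Thin lens: 1/f = 1/dₒ + 1/dᵢ → 1/dᵢ = 1/23.1 − 1/530 = 0.0414033 mm⁻¹, so dᵢ ≈ 24.1527 mm.
Magnification m = dᵢ/dₒ = 24.1527/530 ≈ 0.04557.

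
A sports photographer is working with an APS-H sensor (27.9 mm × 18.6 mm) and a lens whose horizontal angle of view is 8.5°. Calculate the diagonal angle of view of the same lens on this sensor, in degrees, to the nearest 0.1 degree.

From the horizontal AOV: f = 27.9 / (2·tan(4.25°)) = 27.9 / 0.14863 ≈ 187.7199 mm.
Sensor diagonal = √(27.9² + 18.6²) = √1124.3700 ≈ 33.5316 mm.
Diagonal AOV = 2·arctan(33.5316 / (2 × 187.7199)) = 2·arctan(0.08931) ≈ 10.2074°.

10.2°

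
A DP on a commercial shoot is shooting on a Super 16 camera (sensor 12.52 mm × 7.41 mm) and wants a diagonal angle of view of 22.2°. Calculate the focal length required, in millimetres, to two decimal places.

Sensor diagonal = √(12.52² + 7.41²) = √211.6585 ≈ 14.5485 mm.
From α = 2·arctan(d/2f) we get f = d / (2·tan(α/2)).
With d = 14.5485 mm and α/2 = 11.1°, tan(α/2) ≈ 0.19619, so f ≈ 14.5485 / 0.39238 ≈ 37.0771 mm.

37.08 mm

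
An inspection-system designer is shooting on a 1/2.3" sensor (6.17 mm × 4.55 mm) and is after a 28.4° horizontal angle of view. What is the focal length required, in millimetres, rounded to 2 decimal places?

12.19 mm

From α = 2·arctan(w/2f) we get f = w / (2·tan(α/2)).
With w = 6.17 mm and α/2 = 14.2°, tan(α/2) ≈ 0.25304, so f ≈ 6.17 / 0.50608 ≈ 12.1918 mm.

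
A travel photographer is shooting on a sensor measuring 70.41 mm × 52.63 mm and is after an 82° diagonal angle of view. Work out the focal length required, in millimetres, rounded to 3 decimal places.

50.562 mm

Sensor diagonal = √(70.41² + 52.63²) = √7727.4850 ≈ 87.9061 mm.
From α = 2·arctan(d/2f) we get f = d / (2·tan(α/2)).
With d = 87.9061 mm and α/2 = 41°, tan(α/2) ≈ 0.86929, so f ≈ 87.9061 / 1.73857 ≈ 50.5622 mm.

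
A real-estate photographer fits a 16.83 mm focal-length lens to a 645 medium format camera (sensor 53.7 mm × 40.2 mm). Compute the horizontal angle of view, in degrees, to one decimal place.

115.8°

Angle of view α = 2·arctan(w/2f) with w = 53.7 mm and f = 16.83 mm.
w/2f = 1.59537; arctan(1.59537) ≈ 57.9199°, so α ≈ 115.8397°.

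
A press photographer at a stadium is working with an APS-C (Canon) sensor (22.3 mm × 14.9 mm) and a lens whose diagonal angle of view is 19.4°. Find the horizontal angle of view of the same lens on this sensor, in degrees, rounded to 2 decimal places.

Sensor diagonal = √(22.3² + 14.9²) = √719.3000 ≈ 26.8198 mm.
From the diagonal AOV: f = 26.8198 / (2·tan(9.7°)) = 26.8198 / 0.34187 ≈ 78.4511 mm.
Horizontal AOV = 2·arctan(22.3 / (2 × 78.4511)) = 2·arctan(0.14213) ≈ 16.1782°.

16.18°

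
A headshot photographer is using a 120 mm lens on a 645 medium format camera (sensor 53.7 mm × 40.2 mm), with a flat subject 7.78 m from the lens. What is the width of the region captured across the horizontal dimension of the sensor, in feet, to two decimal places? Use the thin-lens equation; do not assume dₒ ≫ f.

11.25 ft

dₒ: 7.78 m = 7780 mm.
Similar triangles through the lens centre give W/dₒ = w/dᵢ; with 1/f = 1/dₒ + 1/dᵢ this gives W = w·(dₒ − f)/f.
W = 53.7 mm × (7780 − 120) / 120 = 53.7 × 63.8333 ≈ 3427.850 mm = 3427.850/304.8 ft = 11.2462 ft.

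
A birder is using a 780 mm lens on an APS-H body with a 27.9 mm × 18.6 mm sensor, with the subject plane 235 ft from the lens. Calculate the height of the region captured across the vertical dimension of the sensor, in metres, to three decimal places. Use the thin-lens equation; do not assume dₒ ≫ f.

1.689 m

dₒ: 235 ft × 304.8 mm/ft = 71628.00 mm.
Similar triangles through the lens centre give W/dₒ = h/dᵢ; with 1/f = 1/dₒ + 1/dᵢ this gives W = h·(dₒ − f)/f.
W = 18.6 mm × (71628 − 780) / 780 = 18.6 × 90.8308 ≈ 1689.452 mm = 1.68945 m.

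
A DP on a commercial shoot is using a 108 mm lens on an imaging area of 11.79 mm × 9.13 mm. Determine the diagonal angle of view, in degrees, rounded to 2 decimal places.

Sensor diagonal = √(11.79² + 9.13²) = √222.3610 ≈ 14.9118 mm.
Angle of view α = 2·arctan(d/2f) with d = 14.9118 mm and f = 108 mm.
d/2f = 0.06904; arctan(0.06904) ≈ 3.9492°, so α ≈ 7.8984°.

7.90°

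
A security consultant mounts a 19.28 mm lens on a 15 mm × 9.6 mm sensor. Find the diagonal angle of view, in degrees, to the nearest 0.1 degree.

Sensor diagonal = √(15² + 9.6²) = √317.1600 ≈ 17.8090 mm.
Angle of view α = 2·arctan(d/2f) with d = 17.8090 mm and f = 19.28 mm.
d/2f = 0.46185; arctan(0.46185) ≈ 24.7899°, so α ≈ 49.5798°.

49.6°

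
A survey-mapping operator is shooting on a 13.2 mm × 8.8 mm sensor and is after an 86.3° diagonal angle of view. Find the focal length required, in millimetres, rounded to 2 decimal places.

Sensor diagonal = √(13.2² + 8.8²) = √251.6800 ≈ 15.8644 mm.
From α = 2·arctan(d/2f) we get f = d / (2·tan(α/2)).
With d = 15.8644 mm and α/2 = 43.15°, tan(α/2) ≈ 0.93742, so f ≈ 15.8644 / 1.87484 ≈ 8.4617 mm.

8.46 mm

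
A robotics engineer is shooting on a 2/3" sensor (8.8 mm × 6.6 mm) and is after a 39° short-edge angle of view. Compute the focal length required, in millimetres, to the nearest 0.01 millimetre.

9.32 mm

From α = 2·arctan(h/2f) we get f = h / (2·tan(α/2)).
With h = 6.6 mm and α/2 = 19.5°, tan(α/2) ≈ 0.35412, so f ≈ 6.6 / 0.70824 ≈ 9.3189 mm.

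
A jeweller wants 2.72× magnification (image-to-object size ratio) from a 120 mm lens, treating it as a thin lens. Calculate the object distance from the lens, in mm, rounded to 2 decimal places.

With m = dᵢ/dₒ and 1/f = 1/dₒ + 1/dᵢ, substituting dᵢ = m·dₒ gives 1/f = (1 + 1/m)/dₒ, hence dₒ = f·(1 + 1/m).
dₒ = 120 × (1 + 1/2.72) = 120 × 1.36765 ≈ 164.118 mm.

164.12 mm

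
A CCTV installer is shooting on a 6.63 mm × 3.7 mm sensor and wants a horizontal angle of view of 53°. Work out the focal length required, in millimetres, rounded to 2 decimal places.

6.65 mm

From α = 2·arctan(w/2f) we get f = w / (2·tan(α/2)).
With w = 6.63 mm and α/2 = 26.5°, tan(α/2) ≈ 0.49858, so f ≈ 6.63 / 0.99716 ≈ 6.6489 mm.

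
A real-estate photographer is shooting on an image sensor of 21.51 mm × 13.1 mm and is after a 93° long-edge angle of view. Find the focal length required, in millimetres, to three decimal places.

10.206 mm

From α = 2·arctan(w/2f) we get f = w / (2·tan(α/2)).
With w = 21.51 mm and α/2 = 46.5°, tan(α/2) ≈ 1.05378, so f ≈ 21.51 / 2.10756 ≈ 10.2061 mm.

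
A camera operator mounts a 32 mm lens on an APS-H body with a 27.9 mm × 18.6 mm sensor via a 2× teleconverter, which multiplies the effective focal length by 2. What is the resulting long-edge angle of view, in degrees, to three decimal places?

Effective focal length f = 32 × 2 = 64 mm.
α = 2·arctan(27.9 / (2 × 64)) = 2·arctan(0.21797) ≈ 24.5927°.

24.593°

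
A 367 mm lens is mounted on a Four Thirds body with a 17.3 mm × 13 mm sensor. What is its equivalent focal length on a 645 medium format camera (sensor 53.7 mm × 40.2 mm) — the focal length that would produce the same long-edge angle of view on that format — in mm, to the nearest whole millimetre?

1139 mm

Equal angle of view means equal width/f ratio, so f₂ = f₁ · (width₂/width₁) = 367 × 53.7/17.3.
f₂ = 367 × 3.10405 ≈ 1139.185 mm.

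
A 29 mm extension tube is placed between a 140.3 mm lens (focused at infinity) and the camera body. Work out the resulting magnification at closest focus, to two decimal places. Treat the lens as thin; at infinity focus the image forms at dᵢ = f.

0.21×

The tube moves the image plane from f to f + e, so dᵢ = 140.3 + 29 = 169.3 mm. Focus is achieved when 1/f = 1/dₒ + 1/dᵢ, giving dₒ = 1/(1/f − 1/(f+e)).
Magnification m = dᵢ/dₒ = (f+e)·(1/f − 1/(f+e)) = e/f = 29/140.3 ≈ 0.2067.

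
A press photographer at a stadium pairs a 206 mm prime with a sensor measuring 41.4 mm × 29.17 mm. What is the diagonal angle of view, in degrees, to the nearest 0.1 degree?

Sensor diagonal = √(41.4² + 29.17²) = √2564.8489 ≈ 50.6443 mm.
Angle of view α = 2·arctan(d/2f) with d = 50.6443 mm and f = 206 mm.
d/2f = 0.12292; arctan(0.12292) ≈ 7.0078°, so α ≈ 14.0156°.

14.0°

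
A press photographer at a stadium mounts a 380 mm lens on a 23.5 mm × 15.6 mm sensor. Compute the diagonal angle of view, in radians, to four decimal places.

Sensor diagonal = √(23.5² + 15.6²) = √795.6100 ≈ 28.2066 mm.
Angle of view α = 2·arctan(d/2f) with d = 28.2066 mm and f = 380 mm.
d/2f = 0.03711; arctan(0.03711) ≈ 0.0371 rad, so α ≈ 0.0742 rad.

0.0742 rad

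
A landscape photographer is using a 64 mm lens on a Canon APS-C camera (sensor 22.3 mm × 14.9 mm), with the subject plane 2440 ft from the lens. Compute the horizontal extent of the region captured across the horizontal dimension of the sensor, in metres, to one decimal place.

dₒ: 2440 ft × 304.8 mm/ft = 743711.98 mm.
Similar triangles through the lens centre give W/dₒ = w/dᵢ; with 1/f = 1/dₒ + 1/dᵢ this gives W = w·(dₒ − f)/f.
W = 22.3 mm × (743712 − 64) / 64 = 22.3 × 11619.4996 ≈ 259114.842 mm = 259.115 m.

259.1 m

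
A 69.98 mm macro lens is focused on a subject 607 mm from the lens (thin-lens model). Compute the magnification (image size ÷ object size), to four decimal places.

Thin lens: 1/f = 1/dₒ + 1/dᵢ → 1/dᵢ = 1/69.98 − 1/607 = 0.0126424 mm⁻¹, so dᵢ ≈ 79.0992 mm.
Magnification m = dᵢ/dₒ = 79.0992/607 ≈ 0.13031.

0.1303×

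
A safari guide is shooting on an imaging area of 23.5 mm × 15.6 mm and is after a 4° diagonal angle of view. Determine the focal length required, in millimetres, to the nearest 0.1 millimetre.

403.9 mm

Sensor diagonal = √(23.5² + 15.6²) = √795.6100 ≈ 28.2066 mm.
From α = 2·arctan(d/2f) we get f = d / (2·tan(α/2)).
With d = 28.2066 mm and α/2 = 2°, tan(α/2) ≈ 0.03492, so f ≈ 28.2066 / 0.06984 ≈ 403.8651 mm.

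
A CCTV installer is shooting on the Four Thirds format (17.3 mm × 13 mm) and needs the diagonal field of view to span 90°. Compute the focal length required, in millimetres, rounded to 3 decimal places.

10.820 mm

Sensor diagonal = √(17.3² + 13²) = √468.2900 ≈ 21.6400 mm.
From α = 2·arctan(d/2f) we get f = d / (2·tan(α/2)).
With d = 21.6400 mm and α/2 = 45°, tan(α/2) ≈ 1.00000, so f ≈ 21.6400 / 2.00000 ≈ 10.8200 mm.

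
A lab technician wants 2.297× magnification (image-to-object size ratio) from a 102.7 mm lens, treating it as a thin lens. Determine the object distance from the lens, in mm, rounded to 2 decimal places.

With m = dᵢ/dₒ and 1/f = 1/dₒ + 1/dᵢ, substituting dᵢ = m·dₒ gives 1/f = (1 + 1/m)/dₒ, hence dₒ = f·(1 + 1/m).
dₒ = 102.7 × (1 + 1/2.297) = 102.7 × 1.43535 ≈ 147.410 mm.

147.41 mm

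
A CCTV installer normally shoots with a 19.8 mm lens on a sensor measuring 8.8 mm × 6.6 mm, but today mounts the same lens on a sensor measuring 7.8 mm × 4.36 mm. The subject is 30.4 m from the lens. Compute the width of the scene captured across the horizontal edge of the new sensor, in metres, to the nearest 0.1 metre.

12.0 m

The focal length stays 19.8 mm; the relevant sensor dimension is now w = 7.8 mm. Object distance dₒ = 30.4 m = 30400 mm.
Thin-lens field width W = w·(dₒ − f)/f = 7.8 × (30400 − 19.8)/19.8 ≈ 11967.958 mm = 11.968 m.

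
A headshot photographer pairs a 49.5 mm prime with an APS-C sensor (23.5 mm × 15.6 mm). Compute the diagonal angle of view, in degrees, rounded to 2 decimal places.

31.81°

Sensor diagonal = √(23.5² + 15.6²) = √795.6100 ≈ 28.2066 mm.
Angle of view α = 2·arctan(d/2f) with d = 28.2066 mm and f = 49.5 mm.
d/2f = 0.28491; arctan(0.28491) ≈ 15.9030°, so α ≈ 31.8061°.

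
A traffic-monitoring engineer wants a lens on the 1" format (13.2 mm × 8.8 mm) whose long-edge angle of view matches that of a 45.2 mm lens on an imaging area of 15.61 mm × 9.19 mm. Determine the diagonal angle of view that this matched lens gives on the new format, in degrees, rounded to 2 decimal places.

Equal long-edge AOV ⇒ f₂ = f₁ · 13.2/15.61 = 45.2 × 0.84561 ≈ 38.2217 mm.
Sensor diagonal = √(13.2² + 8.8²) = √251.6800 ≈ 15.8644 mm.
Diagonal AOV on the new format = 2·arctan(15.8644 / (2 × 38.2217)) = 2·arctan(0.20753) ≈ 23.4485°.

23.45°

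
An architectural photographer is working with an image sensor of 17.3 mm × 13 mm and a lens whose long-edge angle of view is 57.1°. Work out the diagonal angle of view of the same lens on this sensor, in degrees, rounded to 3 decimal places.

From the long-edge AOV: f = 17.3 / (2·tan(28.55°)) = 17.3 / 1.08817 ≈ 15.8982 mm.
Sensor diagonal = √(17.3² + 13²) = √468.2900 ≈ 21.6400 mm.
Diagonal AOV = 2·arctan(21.6400 / (2 × 15.8982)) = 2·arctan(0.68058) ≈ 68.4768°.

68.477°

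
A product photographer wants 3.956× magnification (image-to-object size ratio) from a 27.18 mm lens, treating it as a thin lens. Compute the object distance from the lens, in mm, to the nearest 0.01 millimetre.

34.05 mm

With m = dᵢ/dₒ and 1/f = 1/dₒ + 1/dᵢ, substituting dᵢ = m·dₒ gives 1/f = (1 + 1/m)/dₒ, hence dₒ = f·(1 + 1/m).
dₒ = 27.18 × (1 + 1/3.956) = 27.18 × 1.25278 ≈ 34.051 mm.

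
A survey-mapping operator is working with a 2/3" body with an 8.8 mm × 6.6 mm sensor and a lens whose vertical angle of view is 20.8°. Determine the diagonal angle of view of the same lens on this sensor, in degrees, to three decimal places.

From the vertical AOV: f = 6.6 / (2·tan(10.4°)) = 6.6 / 0.36707 ≈ 17.9803 mm.
Sensor diagonal = √(8.8² + 6.6²) = √121.0000 ≈ 11.0000 mm.
Diagonal AOV = 2·arctan(11.0000 / (2 × 17.9803)) = 2·arctan(0.30589) ≈ 34.0168°.

34.017°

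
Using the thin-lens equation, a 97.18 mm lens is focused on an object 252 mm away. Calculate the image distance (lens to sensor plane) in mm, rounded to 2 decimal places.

1/dᵢ = 1/f − 1/dₒ = 1/97.18 − 1/252 = 0.0063219 mm⁻¹.
dᵢ = 1/0.0063219 ≈ 158.1796 mm.

158.18 mm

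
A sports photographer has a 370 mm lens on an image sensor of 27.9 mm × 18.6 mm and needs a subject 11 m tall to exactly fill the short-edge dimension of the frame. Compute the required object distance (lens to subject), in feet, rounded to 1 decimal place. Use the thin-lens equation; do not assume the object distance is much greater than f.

W: 11 m = 11000 mm.
Magnification m = h/W = dᵢ/dₒ; combined with 1/f = 1/dₒ + 1/dᵢ this gives dₒ = f·(1 + W/h).
dₒ = 370 mm × (1 + 11000/18.6) = 370 × 592.3978 ≈ 219187.204 mm = 219187.204/304.8 ft = 719.118 ft.

719.1 ft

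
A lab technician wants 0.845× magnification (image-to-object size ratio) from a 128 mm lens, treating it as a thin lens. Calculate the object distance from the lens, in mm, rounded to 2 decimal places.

With m = dᵢ/dₒ and 1/f = 1/dₒ + 1/dᵢ, substituting dᵢ = m·dₒ gives 1/f = (1 + 1/m)/dₒ, hence dₒ = f·(1 + 1/m).
dₒ = 128 × (1 + 1/0.845) = 128 × 2.18343 ≈ 279.479 mm.

279.48 mm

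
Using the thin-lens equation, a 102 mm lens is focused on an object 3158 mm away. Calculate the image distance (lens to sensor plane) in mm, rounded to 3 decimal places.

105.404 mm

1/dᵢ = 1/f − 1/dₒ = 1/102 − 1/3158 = 0.0094873 mm⁻¹.
dᵢ = 1/0.0094873 ≈ 105.4045 mm.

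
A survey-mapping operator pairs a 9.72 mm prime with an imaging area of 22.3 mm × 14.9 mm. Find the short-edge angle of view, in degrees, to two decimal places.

Angle of view α = 2·arctan(h/2f) with h = 14.9 mm and f = 9.72 mm.
h/2f = 0.76646; arctan(0.76646) ≈ 37.4688°, so α ≈ 74.9375°.

74.94°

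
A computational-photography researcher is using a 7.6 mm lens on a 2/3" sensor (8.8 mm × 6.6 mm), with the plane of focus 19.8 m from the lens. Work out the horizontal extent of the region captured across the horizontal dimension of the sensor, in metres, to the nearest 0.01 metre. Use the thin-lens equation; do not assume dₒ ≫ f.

22.92 m

dₒ: 19.8 m = 19800 mm.
Similar triangles through the lens centre give W/dₒ = w/dᵢ; with 1/f = 1/dₒ + 1/dᵢ this gives W = w·(dₒ − f)/f.
W = 8.8 mm × (19800 − 7.6) / 7.6 = 8.8 × 2604.2632 ≈ 22917.516 mm = 22.9175 m.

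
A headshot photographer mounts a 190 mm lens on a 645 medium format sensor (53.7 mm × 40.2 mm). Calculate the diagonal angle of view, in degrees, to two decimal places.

Sensor diagonal = √(53.7² + 40.2²) = √4499.7300 ≈ 67.0800 mm.
Angle of view α = 2·arctan(d/2f) with d = 67.0800 mm and f = 190 mm.
d/2f = 0.17653; arctan(0.17653) ≈ 10.0111°, so α ≈ 20.0222°.

20.02°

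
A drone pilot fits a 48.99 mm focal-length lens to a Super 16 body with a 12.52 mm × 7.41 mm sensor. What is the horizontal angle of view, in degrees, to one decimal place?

Angle of view α = 2·arctan(w/2f) with w = 12.52 mm and f = 48.99 mm.
w/2f = 0.12778; arctan(0.12778) ≈ 7.2819°, so α ≈ 14.5637°.

14.6°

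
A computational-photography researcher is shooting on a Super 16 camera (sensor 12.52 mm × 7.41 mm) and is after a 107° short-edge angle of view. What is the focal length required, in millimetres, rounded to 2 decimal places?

From α = 2·arctan(h/2f) we get f = h / (2·tan(α/2)).
With h = 7.41 mm and α/2 = 53.5°, tan(α/2) ≈ 1.35142, so f ≈ 7.41 / 2.70284 ≈ 2.7416 mm.

2.74 mm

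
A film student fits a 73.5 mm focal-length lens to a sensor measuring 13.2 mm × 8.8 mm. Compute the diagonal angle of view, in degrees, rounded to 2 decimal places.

12.32°

Sensor diagonal = √(13.2² + 8.8²) = √251.6800 ≈ 15.8644 mm.
Angle of view α = 2·arctan(d/2f) with d = 15.8644 mm and f = 73.5 mm.
d/2f = 0.10792; arctan(0.10792) ≈ 6.1596°, so α ≈ 12.3192°.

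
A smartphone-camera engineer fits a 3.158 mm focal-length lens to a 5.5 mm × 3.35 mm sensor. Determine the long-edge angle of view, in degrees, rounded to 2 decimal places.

82.10°

Angle of view α = 2·arctan(w/2f) with w = 5.5 mm and f = 3.158 mm.
w/2f = 0.87080; arctan(0.87080) ≈ 41.0495°, so α ≈ 82.0990°.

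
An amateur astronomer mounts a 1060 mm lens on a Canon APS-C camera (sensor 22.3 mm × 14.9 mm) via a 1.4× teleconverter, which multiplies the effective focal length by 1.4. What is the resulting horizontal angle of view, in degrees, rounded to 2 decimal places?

Effective focal length f = 1060 × 1.4 = 1484 mm.
α = 2·arctan(22.3 / (2 × 1484)) = 2·arctan(0.00751) ≈ 0.8610°.

0.86°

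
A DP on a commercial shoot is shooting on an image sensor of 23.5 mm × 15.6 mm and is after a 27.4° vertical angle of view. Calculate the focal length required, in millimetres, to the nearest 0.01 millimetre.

32.00 mm

From α = 2·arctan(h/2f) we get f = h / (2·tan(α/2)).
With h = 15.6 mm and α/2 = 13.7°, tan(α/2) ≈ 0.24377, so f ≈ 15.6 / 0.48755 ≈ 31.9969 mm.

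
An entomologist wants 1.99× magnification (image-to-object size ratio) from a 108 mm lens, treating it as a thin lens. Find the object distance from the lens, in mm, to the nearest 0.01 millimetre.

With m = dᵢ/dₒ and 1/f = 1/dₒ + 1/dᵢ, substituting dᵢ = m·dₒ gives 1/f = (1 + 1/m)/dₒ, hence dₒ = f·(1 + 1/m).
dₒ = 108 × (1 + 1/1.99) = 108 × 1.50251 ≈ 162.271 mm.

162.27 mm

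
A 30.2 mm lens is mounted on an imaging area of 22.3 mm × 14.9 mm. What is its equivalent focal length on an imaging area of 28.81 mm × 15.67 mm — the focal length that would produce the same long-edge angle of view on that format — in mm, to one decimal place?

39.0 mm

Equal angle of view means equal width/f ratio, so f₂ = f₁ · (width₂/width₁) = 30.2 × 28.81/22.3.
f₂ = 30.2 × 1.29193 ≈ 39.016 mm.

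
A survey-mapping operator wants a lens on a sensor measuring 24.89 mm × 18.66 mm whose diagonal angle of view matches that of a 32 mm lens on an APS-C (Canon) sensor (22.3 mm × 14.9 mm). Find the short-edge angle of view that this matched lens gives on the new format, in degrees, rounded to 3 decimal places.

28.220°

Sensor diagonal = √(22.3² + 14.9²) = √719.3000 ≈ 26.8198 mm.
Sensor diagonal = √(24.89² + 18.66²) = √967.7077 ≈ 31.1080 mm.
Equal diagonal AOV ⇒ f₂ = f₁ · 31.1080/26.8198 = 32 × 1.15989 ≈ 37.1165 mm.
Short-edge AOV on the new format = 2·arctan(18.66 / (2 × 37.1165)) = 2·arctan(0.25137) ≈ 28.2203°.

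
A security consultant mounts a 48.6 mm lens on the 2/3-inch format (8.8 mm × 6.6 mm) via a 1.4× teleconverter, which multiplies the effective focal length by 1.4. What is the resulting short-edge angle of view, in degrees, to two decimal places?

Effective focal length f = 48.6 × 1.4 = 68.04 mm.
α = 2·arctan(6.6 / (2 × 68.04)) = 2·arctan(0.04850) ≈ 5.5534°.

5.55°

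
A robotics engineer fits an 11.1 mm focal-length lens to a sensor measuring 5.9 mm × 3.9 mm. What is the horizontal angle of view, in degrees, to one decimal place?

29.8°

Angle of view α = 2·arctan(w/2f) with w = 5.9 mm and f = 11.1 mm.
w/2f = 0.26577; arctan(0.26577) ≈ 14.8832°, so α ≈ 29.7664°.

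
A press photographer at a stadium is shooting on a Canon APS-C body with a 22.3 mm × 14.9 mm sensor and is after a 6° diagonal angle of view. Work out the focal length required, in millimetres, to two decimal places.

255.88 mm

Sensor diagonal = √(22.3² + 14.9²) = √719.3000 ≈ 26.8198 mm.
From α = 2·arctan(d/2f) we get f = d / (2·tan(α/2)).
With d = 26.8198 mm and α/2 = 3°, tan(α/2) ≈ 0.05241, so f ≈ 26.8198 / 0.10482 ≈ 255.8758 mm.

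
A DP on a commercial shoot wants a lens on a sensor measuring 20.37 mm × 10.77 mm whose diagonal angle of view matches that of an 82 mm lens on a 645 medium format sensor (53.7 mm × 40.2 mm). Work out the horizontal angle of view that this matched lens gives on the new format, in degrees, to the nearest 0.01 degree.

Sensor diagonal = √(53.7² + 40.2²) = √4499.7300 ≈ 67.0800 mm.
Sensor diagonal = √(20.37² + 10.77²) = √530.9298 ≈ 23.0419 mm.
Equal diagonal AOV ⇒ f₂ = f₁ · 23.0419/67.0800 = 82 × 0.34350 ≈ 28.1669 mm.
Horizontal AOV on the new format = 2·arctan(20.37 / (2 × 28.1669)) = 2·arctan(0.36159) ≈ 39.7594°.

39.76°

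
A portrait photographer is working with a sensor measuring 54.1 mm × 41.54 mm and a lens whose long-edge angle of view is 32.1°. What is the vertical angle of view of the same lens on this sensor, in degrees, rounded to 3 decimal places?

24.913°

From the long-edge AOV: f = 54.1 / (2·tan(16.05°)) = 54.1 / 0.57538 ≈ 94.0248 mm.
Vertical AOV = 2·arctan(41.54 / (2 × 94.0248)) = 2·arctan(0.22090) ≈ 24.9131°.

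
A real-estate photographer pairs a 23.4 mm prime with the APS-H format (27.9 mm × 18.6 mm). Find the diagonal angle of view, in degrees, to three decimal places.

Sensor diagonal = √(27.9² + 18.6²) = √1124.3700 ≈ 33.5316 mm.
Angle of view α = 2·arctan(d/2f) with d = 33.5316 mm and f = 23.4 mm.
d/2f = 0.71649; arctan(0.71649) ≈ 35.6211°, so α ≈ 71.2423°.

71.242°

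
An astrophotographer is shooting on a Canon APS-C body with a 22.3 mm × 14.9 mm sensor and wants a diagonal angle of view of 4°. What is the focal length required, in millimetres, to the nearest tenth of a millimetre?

384.0 mm

Sensor diagonal = √(22.3² + 14.9²) = √719.3000 ≈ 26.8198 mm.
From α = 2·arctan(d/2f) we get f = d / (2·tan(α/2)).
With d = 26.8198 mm and α/2 = 2°, tan(α/2) ≈ 0.03492, so f ≈ 26.8198 / 0.06984 ≈ 384.0088 mm.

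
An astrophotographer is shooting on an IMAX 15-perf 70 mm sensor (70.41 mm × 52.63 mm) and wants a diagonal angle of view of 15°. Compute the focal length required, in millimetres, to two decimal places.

Sensor diagonal = √(70.41² + 52.63²) = √7727.4850 ≈ 87.9061 mm.
From α = 2·arctan(d/2f) we get f = d / (2·tan(α/2)).
With d = 87.9061 mm and α/2 = 7.5°, tan(α/2) ≈ 0.13165, so f ≈ 87.9061 / 0.26330 ≈ 333.8566 mm.

333.86 mm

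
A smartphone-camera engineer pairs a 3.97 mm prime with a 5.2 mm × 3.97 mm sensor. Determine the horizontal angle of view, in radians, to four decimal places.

1.1596 rad

Angle of view α = 2·arctan(w/2f) with w = 5.2 mm and f = 3.97 mm.
w/2f = 0.65491; arctan(0.65491) ≈ 0.5798 rad, so α ≈ 1.1596 rad.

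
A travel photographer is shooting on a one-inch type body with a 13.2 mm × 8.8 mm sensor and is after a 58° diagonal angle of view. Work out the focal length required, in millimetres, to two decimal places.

14.31 mm

Sensor diagonal = √(13.2² + 8.8²) = √251.6800 ≈ 15.8644 mm.
From α = 2·arctan(d/2f) we get f = d / (2·tan(α/2)).
With d = 15.8644 mm and α/2 = 29°, tan(α/2) ≈ 0.55431, so f ≈ 15.8644 / 1.10862 ≈ 14.3101 mm.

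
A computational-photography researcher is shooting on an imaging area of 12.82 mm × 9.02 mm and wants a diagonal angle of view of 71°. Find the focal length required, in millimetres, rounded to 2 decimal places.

Sensor diagonal = √(12.82² + 9.02²) = √245.7128 ≈ 15.6752 mm.
From α = 2·arctan(d/2f) we get f = d / (2·tan(α/2)).
With d = 15.6752 mm and α/2 = 35.5°, tan(α/2) ≈ 0.71329, so f ≈ 15.6752 / 1.42659 ≈ 10.9879 mm.

10.99 mm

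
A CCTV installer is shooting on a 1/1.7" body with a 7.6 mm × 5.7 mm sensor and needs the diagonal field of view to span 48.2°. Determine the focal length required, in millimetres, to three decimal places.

Sensor diagonal = √(7.6² + 5.7²) = √90.2500 ≈ 9.5000 mm.
From α = 2·arctan(d/2f) we get f = d / (2·tan(α/2)).
With d = 9.5000 mm and α/2 = 24.1°, tan(α/2) ≈ 0.44732, so f ≈ 9.5000 / 0.89464 ≈ 10.6188 mm.

10.619 mm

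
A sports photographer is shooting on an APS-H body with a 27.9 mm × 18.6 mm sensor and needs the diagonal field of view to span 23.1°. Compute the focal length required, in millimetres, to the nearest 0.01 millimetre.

82.04 mm

Sensor diagonal = √(27.9² + 18.6²) = √1124.3700 ≈ 33.5316 mm.
From α = 2·arctan(d/2f) we get f = d / (2·tan(α/2)).
With d = 33.5316 mm and α/2 = 11.55°, tan(α/2) ≈ 0.20436, so f ≈ 33.5316 / 0.40872 ≈ 82.0401 mm.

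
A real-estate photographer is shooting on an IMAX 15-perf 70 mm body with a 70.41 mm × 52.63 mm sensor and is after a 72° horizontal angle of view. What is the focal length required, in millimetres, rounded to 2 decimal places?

48.46 mm

From α = 2·arctan(w/2f) we get f = w / (2·tan(α/2)).
With w = 70.41 mm and α/2 = 36°, tan(α/2) ≈ 0.72654, so f ≈ 70.41 / 1.45309 ≈ 48.4555 mm.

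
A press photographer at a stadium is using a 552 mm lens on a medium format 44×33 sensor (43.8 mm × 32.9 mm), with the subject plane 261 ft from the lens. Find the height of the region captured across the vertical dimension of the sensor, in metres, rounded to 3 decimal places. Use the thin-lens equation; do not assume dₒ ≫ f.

dₒ: 261 ft × 304.8 mm/ft = 79552.80 mm.
Similar triangles through the lens centre give W/dₒ = h/dᵢ; with 1/f = 1/dₒ + 1/dᵢ this gives W = h·(dₒ − f)/f.
W = 32.9 mm × (79552.8 − 552) / 552 = 32.9 × 143.1174 ≈ 4708.562 mm = 4.70856 m.

4.709 m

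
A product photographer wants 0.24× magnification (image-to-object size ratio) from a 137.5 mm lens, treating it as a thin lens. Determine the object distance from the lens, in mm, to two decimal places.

With m = dᵢ/dₒ and 1/f = 1/dₒ + 1/dᵢ, substituting dᵢ = m·dₒ gives 1/f = (1 + 1/m)/dₒ, hence dₒ = f·(1 + 1/m).
dₒ = 137.5 × (1 + 1/0.24) = 137.5 × 5.16667 ≈ 710.417 mm.

710.42 mm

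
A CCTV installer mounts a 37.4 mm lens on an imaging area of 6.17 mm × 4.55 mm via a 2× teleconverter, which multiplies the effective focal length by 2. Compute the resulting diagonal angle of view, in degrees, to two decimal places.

5.87°

Effective focal length f = 37.4 × 2 = 74.8 mm.
Sensor diagonal = √(6.17² + 4.55²) = √58.7714 ≈ 7.6663 mm.
α = 2·arctan(7.666 / (2 × 74.8)) = 2·arctan(0.05124) ≈ 5.8671°.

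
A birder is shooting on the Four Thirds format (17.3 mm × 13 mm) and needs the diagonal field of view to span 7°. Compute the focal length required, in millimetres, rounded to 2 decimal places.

176.91 mm

Sensor diagonal = √(17.3² + 13²) = √468.2900 ≈ 21.6400 mm.
From α = 2·arctan(d/2f) we get f = d / (2·tan(α/2)).
With d = 21.6400 mm and α/2 = 3.5°, tan(α/2) ≈ 0.06116, so f ≈ 21.6400 / 0.12233 ≈ 176.9055 mm.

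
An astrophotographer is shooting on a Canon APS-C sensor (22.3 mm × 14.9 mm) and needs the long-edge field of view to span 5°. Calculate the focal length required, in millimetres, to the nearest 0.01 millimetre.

From α = 2·arctan(w/2f) we get f = w / (2·tan(α/2)).
With w = 22.3 mm and α/2 = 2.5°, tan(α/2) ≈ 0.04366, so f ≈ 22.3 / 0.08732 ≈ 255.3770 mm.

255.38 mm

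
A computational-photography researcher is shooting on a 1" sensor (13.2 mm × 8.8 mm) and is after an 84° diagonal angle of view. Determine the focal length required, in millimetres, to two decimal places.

Sensor diagonal = √(13.2² + 8.8²) = √251.6800 ≈ 15.8644 mm.
From α = 2·arctan(d/2f) we get f = d / (2·tan(α/2)).
With d = 15.8644 mm and α/2 = 42°, tan(α/2) ≈ 0.90040, so f ≈ 15.8644 / 1.80081 ≈ 8.8096 mm.

8.81 mm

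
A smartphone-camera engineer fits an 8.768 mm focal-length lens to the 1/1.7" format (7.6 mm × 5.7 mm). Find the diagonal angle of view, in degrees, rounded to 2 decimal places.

56.89°

Sensor diagonal = √(7.6² + 5.7²) = √90.2500 ≈ 9.5000 mm.
Angle of view α = 2·arctan(d/2f) with d = 9.5000 mm and f = 8.768 mm.
d/2f = 0.54174; arctan(0.54174) ≈ 28.4463°, so α ≈ 56.8926°.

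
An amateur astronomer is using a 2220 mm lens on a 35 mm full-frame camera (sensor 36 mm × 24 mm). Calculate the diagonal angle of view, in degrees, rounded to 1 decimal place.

1.1°

Sensor diagonal = √(36² + 24²) = √1872.0000 ≈ 43.2666 mm.
Angle of view α = 2·arctan(d/2f) with d = 43.2666 mm and f = 2220 mm.
d/2f = 0.00974; arctan(0.00974) ≈ 0.5583°, so α ≈ 1.1166°.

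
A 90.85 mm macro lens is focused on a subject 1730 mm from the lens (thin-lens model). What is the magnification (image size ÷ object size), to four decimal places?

Thin lens: 1/f = 1/dₒ + 1/dᵢ → 1/dᵢ = 1/90.85 − 1/1730 = 0.0104291 mm⁻¹, so dᵢ ≈ 95.8854 mm.
Magnification m = dᵢ/dₒ = 95.8854/1730 ≈ 0.05543.

0.0554×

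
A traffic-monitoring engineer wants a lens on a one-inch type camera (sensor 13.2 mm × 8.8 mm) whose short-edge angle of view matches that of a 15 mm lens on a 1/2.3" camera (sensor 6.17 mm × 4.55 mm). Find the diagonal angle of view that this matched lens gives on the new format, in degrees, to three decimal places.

30.584°

Equal short-edge AOV ⇒ f₂ = f₁ · 8.8/4.55 = 15 × 1.93407 ≈ 29.0110 mm.
Sensor diagonal = √(13.2² + 8.8²) = √251.6800 ≈ 15.8644 mm.
Diagonal AOV on the new format = 2·arctan(15.8644 / (2 × 29.0110)) = 2·arctan(0.27342) ≈ 30.5842°.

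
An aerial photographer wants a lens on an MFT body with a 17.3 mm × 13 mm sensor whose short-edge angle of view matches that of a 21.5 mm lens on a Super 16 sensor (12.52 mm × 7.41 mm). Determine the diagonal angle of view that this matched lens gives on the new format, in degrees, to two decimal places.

32.01°

Equal short-edge AOV ⇒ f₂ = f₁ · 13/7.41 = 21.5 × 1.75439 ≈ 37.7193 mm.
Sensor diagonal = √(17.3² + 13²) = √468.2900 ≈ 21.6400 mm.
Diagonal AOV on the new format = 2·arctan(21.6400 / (2 × 37.7193)) = 2·arctan(0.28686) ≈ 32.0117°.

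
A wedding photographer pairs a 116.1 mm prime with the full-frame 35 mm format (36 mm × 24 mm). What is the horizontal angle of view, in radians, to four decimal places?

Angle of view α = 2·arctan(w/2f) with w = 36 mm and f = 116.1 mm.
w/2f = 0.15504; arctan(0.15504) ≈ 0.1538 rad, so α ≈ 0.3076 rad.

0.3076 rad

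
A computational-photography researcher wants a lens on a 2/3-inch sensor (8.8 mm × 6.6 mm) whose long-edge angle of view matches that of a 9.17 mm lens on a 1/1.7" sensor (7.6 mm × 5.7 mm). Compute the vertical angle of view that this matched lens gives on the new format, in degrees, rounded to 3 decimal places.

Equal long-edge AOV ⇒ f₂ = f₁ · 8.8/7.6 = 9.17 × 1.15789 ≈ 10.6179 mm.
Vertical AOV on the new format = 2·arctan(6.6 / (2 × 10.6179)) = 2·arctan(0.31080) ≈ 34.5301°.

34.530°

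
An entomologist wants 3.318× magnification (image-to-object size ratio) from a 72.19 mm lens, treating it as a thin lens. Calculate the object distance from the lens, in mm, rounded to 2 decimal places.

93.95 mm

With m = dᵢ/dₒ and 1/f = 1/dₒ + 1/dᵢ, substituting dᵢ = m·dₒ gives 1/f = (1 + 1/m)/dₒ, hence dₒ = f·(1 + 1/m).
dₒ = 72.19 × (1 + 1/3.318) = 72.19 × 1.30139 ≈ 93.947 mm.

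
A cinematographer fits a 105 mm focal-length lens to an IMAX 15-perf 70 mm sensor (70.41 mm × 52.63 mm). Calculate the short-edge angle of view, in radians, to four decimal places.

Angle of view α = 2·arctan(h/2f) with h = 52.63 mm and f = 105 mm.
h/2f = 0.25062; arctan(0.25062) ≈ 0.2456 rad, so α ≈ 0.4911 rad.

0.4911 rad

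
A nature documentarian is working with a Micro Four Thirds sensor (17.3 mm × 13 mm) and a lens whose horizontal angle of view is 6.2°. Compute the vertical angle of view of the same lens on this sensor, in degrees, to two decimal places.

4.66°

From the horizontal AOV: f = 17.3 / (2·tan(3.1°)) = 17.3 / 0.10832 ≈ 159.7177 mm.
Vertical AOV = 2·arctan(13 / (2 × 159.7177)) = 2·arctan(0.04070) ≈ 4.6609°.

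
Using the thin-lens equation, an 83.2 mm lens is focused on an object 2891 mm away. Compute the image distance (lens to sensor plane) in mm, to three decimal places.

1/dᵢ = 1/f − 1/dₒ = 1/83.2 − 1/2891 = 0.0116733 mm⁻¹.
dᵢ = 1/0.0116733 ≈ 85.6654 mm.

85.665 mm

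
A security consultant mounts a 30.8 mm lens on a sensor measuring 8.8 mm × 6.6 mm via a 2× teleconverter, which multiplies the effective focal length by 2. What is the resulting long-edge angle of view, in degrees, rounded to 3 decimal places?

Effective focal length f = 30.8 × 2 = 61.6 mm.
α = 2·arctan(8.8 / (2 × 61.6)) = 2·arctan(0.07143) ≈ 8.1712°.

8.171°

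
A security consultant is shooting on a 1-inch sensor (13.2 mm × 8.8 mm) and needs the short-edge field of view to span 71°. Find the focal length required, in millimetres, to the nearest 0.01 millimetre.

6.17 mm

From α = 2·arctan(h/2f) we get f = h / (2·tan(α/2)).
With h = 8.8 mm and α/2 = 35.5°, tan(α/2) ≈ 0.71329, so f ≈ 8.8 / 1.42659 ≈ 6.1686 mm.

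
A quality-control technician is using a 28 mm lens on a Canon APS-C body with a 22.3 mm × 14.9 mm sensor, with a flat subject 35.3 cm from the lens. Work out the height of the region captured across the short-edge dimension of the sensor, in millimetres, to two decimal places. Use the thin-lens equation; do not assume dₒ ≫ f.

dₒ: 35.3 cm = 353 mm.
Similar triangles through the lens centre give W/dₒ = h/dᵢ; with 1/f = 1/dₒ + 1/dᵢ this gives W = h·(dₒ − f)/f.
W = 14.9 mm × (353 − 28) / 28 = 14.9 × 11.6071 ≈ 172.946 mm.

172.95 mm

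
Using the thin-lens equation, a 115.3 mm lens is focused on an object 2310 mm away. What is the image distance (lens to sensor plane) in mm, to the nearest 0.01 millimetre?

121.36 mm

1/dᵢ = 1/f − 1/dₒ = 1/115.3 − 1/2310 = 0.0082401 mm⁻¹.
dᵢ = 1/0.0082401 ≈ 121.3574 mm.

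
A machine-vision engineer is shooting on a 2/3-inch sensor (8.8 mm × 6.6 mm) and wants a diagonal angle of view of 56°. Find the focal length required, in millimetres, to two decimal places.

Sensor diagonal = √(8.8² + 6.6²) = √121.0000 ≈ 11.0000 mm.
From α = 2·arctan(d/2f) we get f = d / (2·tan(α/2)).
With d = 11.0000 mm and α/2 = 28°, tan(α/2) ≈ 0.53171, so f ≈ 11.0000 / 1.06342 ≈ 10.3440 mm.

10.34 mm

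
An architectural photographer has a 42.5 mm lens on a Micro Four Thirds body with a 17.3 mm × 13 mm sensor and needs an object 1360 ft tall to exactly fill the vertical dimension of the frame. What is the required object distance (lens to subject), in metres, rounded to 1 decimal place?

W: 1360 ft × 304.8 mm/ft = 414527.99 mm.
Magnification m = h/W = dᵢ/dₒ; combined with 1/f = 1/dₒ + 1/dᵢ this gives dₒ = f·(1 + W/h).
dₒ = 42.5 mm × (1 + 414528/13) = 42.5 × 31887.7682 ≈ 1355230.149 mm = 1355.23 m.

1355.2 m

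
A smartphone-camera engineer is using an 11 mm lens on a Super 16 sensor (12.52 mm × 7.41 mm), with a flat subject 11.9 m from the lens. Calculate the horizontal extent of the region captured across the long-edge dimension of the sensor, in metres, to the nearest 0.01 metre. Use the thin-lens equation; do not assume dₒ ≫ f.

13.53 m

dₒ: 11.9 m = 11900 mm.
Similar triangles through the lens centre give W/dₒ = w/dᵢ; with 1/f = 1/dₒ + 1/dᵢ this gives W = w·(dₒ − f)/f.
W = 12.52 mm × (11900 − 11) / 11 = 12.52 × 1080.8182 ≈ 13531.844 mm = 13.5318 m.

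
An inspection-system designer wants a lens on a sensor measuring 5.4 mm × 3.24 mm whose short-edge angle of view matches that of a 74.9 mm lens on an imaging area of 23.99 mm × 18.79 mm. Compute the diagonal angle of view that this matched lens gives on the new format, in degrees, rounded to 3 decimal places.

27.403°

Equal short-edge AOV ⇒ f₂ = f₁ · 3.24/18.79 = 74.9 × 0.17243 ≈ 12.9152 mm.
Sensor diagonal = √(5.4² + 3.24²) = √39.6576 ≈ 6.2974 mm.
Diagonal AOV on the new format = 2·arctan(6.2974 / (2 × 12.9152)) = 2·arctan(0.24380) ≈ 27.4028°.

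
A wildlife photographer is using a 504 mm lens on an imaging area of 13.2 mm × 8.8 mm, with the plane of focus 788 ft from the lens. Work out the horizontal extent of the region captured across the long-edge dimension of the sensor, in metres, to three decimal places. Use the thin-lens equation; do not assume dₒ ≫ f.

6.277 m

dₒ: 788 ft × 304.8 mm/ft = 240182.39 mm.
Similar triangles through the lens centre give W/dₒ = w/dᵢ; with 1/f = 1/dₒ + 1/dᵢ this gives W = w·(dₒ − f)/f.
W = 13.2 mm × (240182 − 504) / 504 = 13.2 × 475.5524 ≈ 6277.291 mm = 6.27729 m.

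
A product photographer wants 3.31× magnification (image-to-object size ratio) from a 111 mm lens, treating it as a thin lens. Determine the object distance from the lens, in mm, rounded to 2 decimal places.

144.53 mm

With m = dᵢ/dₒ and 1/f = 1/dₒ + 1/dᵢ, substituting dᵢ = m·dₒ gives 1/f = (1 + 1/m)/dₒ, hence dₒ = f·(1 + 1/m).
dₒ = 111 × (1 + 1/3.31) = 111 × 1.30211 ≈ 144.535 mm.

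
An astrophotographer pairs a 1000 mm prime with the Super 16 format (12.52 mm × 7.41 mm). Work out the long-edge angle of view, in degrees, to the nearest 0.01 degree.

0.72°

Angle of view α = 2·arctan(w/2f) with w = 12.52 mm and f = 1000 mm.
w/2f = 0.00626; arctan(0.00626) ≈ 0.3587°, so α ≈ 0.7173°.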